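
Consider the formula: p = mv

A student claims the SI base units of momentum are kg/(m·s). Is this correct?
Units of each symbol in p = mv:
  m (mass): kg
  v (velocity): m/s

Multiplying the contributions: [kg] · [m/s]
Adding exponents of each base unit: kg: 1, m: 1, s: -1
SI base units of momentum: kg·m/s

The claimed units kg/(m·s) (exponents kg: 1, m: -1, s: -1) do not match the derived units kg·m/s (exponents kg: 1, m: 1, s: -1), so the claim is incorrect.

Answer: No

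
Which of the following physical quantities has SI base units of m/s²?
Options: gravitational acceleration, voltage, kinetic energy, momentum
Checking the SI base units of each option:
  gravitational acceleration (g = GM/r²): m/s²  ✓ matches
  voltage (V = IR): kg·m²/(s³·A)  ✗
  kinetic energy (E = ½mv²): kg·m²/s²  ✗
  momentum (p = mv): kg·m/s  ✗

Only gravitational acceleration has units m/s².

Answer: gravitational acceleration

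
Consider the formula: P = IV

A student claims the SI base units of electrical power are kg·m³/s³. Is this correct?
Units of each symbol in P = IV:
  I (current): A
  V (voltage, in volts): kg·m²/(s³·A)

Multiplying the contributions: [A] · [kg·m²/(s³·A)]
Adding exponents of each base unit: kg: 1, m: 2, s: -3
SI base units of electrical power: kg·m²/s³

The claimed units kg·m³/s³ (exponents kg: 1, m: 3, s: -3) do not match the derived units kg·m²/s³ (exponents kg: 1, m: 2, s: -3), so the claim is incorrect.

Answer: No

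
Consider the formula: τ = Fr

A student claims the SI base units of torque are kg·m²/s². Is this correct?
Units of each symbol in τ = Fr:
  F (force): kg·m/s²
  r (lever arm): m

Multiplying the contributions: [kg·m/s²] · [m]
Adding exponents of each base unit: kg: 1, m: 2, s: -2
SI base units of torque: kg·m²/s²

The claimed units kg·m²/s² match the derived units, so the claim is correct.

Answer: Yes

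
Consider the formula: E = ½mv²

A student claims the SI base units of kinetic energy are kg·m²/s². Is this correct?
Units of each symbol in E = ½mv²:
  m (mass): kg
  v (speed): m/s  → to the power 2, contributes m²/s²
  The factor ½ is dimensionless.

Multiplying the contributions: [kg] · [m²/s²]
Adding exponents of each base unit: kg: 1, m: 2, s: -2
SI base units of kinetic energy: kg·m²/s²

The claimed units kg·m²/s² match the derived units, so the claim is correct.

Answer: Yes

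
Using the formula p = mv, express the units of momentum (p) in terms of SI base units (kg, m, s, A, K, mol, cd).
Units of each symbol in p = mv:
  m (mass): kg
  v (velocity): m/s

Multiplying the contributions: [kg] · [m/s]
Adding exponents of each base unit: kg: 1, m: 1, s: -1
SI base units of momentum: kg·m/s

Answer: kg·m/s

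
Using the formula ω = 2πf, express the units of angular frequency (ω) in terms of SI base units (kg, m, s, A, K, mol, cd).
Units of each symbol in ω = 2πf:
  f (frequency): 1/s
  The factor 2π is dimensionless.

Multiplying the contributions: [1/s]
Adding exponents of each base unit: s: -1
SI base units of angular frequency: 1/s

Answer: 1/s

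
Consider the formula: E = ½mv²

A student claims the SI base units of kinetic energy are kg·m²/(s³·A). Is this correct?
Units of each symbol in E = ½mv²:
  m (mass): kg
  v (speed): m/s  → to the power 2, contributes m²/s²
  The factor ½ is dimensionless.

Multiplying the contributions: [kg] · [m²/s²]
Adding exponents of each base unit: kg: 1, m: 2, s: -2
SI base units of kinetic energy: kg·m²/s²

The claimed units kg·m²/(s³·A) (exponents kg: 1, m: 2, s: -3, A: -1) do not match the derived units kg·m²/s² (exponents kg: 1, m: 2, s: -2), so the claim is incorrect.

Answer: No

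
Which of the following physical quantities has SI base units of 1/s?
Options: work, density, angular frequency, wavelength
Checking the SI base units of each option:
  work (W = Fd): kg·m²/s²  ✗
  density (ρ = m/V): kg/m³  ✗
  angular frequency (ω = 2πf): 1/s  ✓ matches
  wavelength (λ = v/f): m  ✗

Only angular frequency has units 1/s.

Answer: angular frequency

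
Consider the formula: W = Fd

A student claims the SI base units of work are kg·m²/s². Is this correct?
Units of each symbol in W = Fd:
  F (force): kg·m/s²
  d (displacement): m

Multiplying the contributions: [kg·m/s²] · [m]
Adding exponents of each base unit: kg: 1, m: 2, s: -2
SI base units of work: kg·m²/s²

The claimed units kg·m²/s² match the derived units, so the claim is correct.

Answer: Yes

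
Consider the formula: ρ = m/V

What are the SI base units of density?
Units of each symbol in ρ = m/V:
  m (mass): kg
  V (volume): m³  → in the denominator, contributes 1/m³

Multiplying the contributions: [kg] · [1/m³]
Adding exponents of each base unit: kg: 1, m: -3
SI base units of density: kg/m³

Answer: kg/m³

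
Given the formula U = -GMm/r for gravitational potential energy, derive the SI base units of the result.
Units of each symbol in U = -GMm/r:
  G (gravitational constant): m³/(kg·s²)
  M (mass): kg
  m (mass): kg
  r (distance): m  → in the denominator, contributes 1/m
  The minus sign does not affect the units.

Multiplying the contributions: [m³/(kg·s²)] · [kg] · [kg] · [1/m]
Adding exponents of each base unit: kg: 1, m: 2, s: -2
SI base units of gravitational potential energy: kg·m²/s²

Answer: kg·m²/s²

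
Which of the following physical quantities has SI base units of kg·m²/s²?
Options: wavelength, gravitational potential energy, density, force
Checking the SI base units of each option:
  wavelength (λ = v/f): m  ✗
  gravitational potential energy (U = -GMm/r): kg·m²/s²  ✓ matches
  density (ρ = m/V): kg/m³  ✗
  force (F = ma): kg·m/s²  ✗

Only gravitational potential energy has units kg·m²/s².

Answer: gravitational potential energy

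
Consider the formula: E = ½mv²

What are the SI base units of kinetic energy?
Units of each symbol in E = ½mv²:
  m (mass): kg
  v (speed): m/s  → to the power 2, contributes m²/s²
  The factor ½ is dimensionless.

Multiplying the contributions: [kg] · [m²/s²]
Adding exponents of each base unit: kg: 1, m: 2, s: -2
SI base units of kinetic energy: kg·m²/s²

Answer: kg·m²/s²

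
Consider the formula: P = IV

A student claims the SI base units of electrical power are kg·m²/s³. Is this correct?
Units of each symbol in P = IV:
  I (current): A
  V (voltage, in volts): kg·m²/(s³·A)

Multiplying the contributions: [A] · [kg·m²/(s³·A)]
Adding exponents of each base unit: kg: 1, m: 2, s: -3
SI base units of electrical power: kg·m²/s³

The claimed units kg·m²/s³ match the derived units, so the claim is correct.

Answer: Yes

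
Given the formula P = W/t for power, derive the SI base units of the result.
Units of each symbol in P = W/t:
  W (work): kg·m²/s²
  t (time): s  → in the denominator, contributes 1/s

Multiplying the contributions: [kg·m²/s²] · [1/s]
Adding exponents of each base unit: kg: 1, m: 2, s: -3
SI base units of power: kg·m²/s³

Answer: kg·m²/s³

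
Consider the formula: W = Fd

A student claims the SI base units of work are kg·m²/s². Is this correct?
Units of each symbol in W = Fd:
  F (force): kg·m/s²
  d (displacement): m

Multiplying the contributions: [kg·m/s²] · [m]
Adding exponents of each base unit: kg: 1, m: 2, s: -2
SI base units of work: kg·m²/s²

The claimed units kg·m²/s² match the derived units, so the claim is correct.

Answer: Yes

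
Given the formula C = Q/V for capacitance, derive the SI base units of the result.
Units of each symbol in C = Q/V:
  Q (charge, in coulombs): s·A
  V (voltage, in volts): kg·m²/(s³·A)  → in the denominator, contributes s³·A/(kg·m²)

Multiplying the contributions: [s·A] · [s³·A/(kg·m²)]
Adding exponents of each base unit: kg: -1, m: -2, s: 4, A: 2
SI base units of capacitance: s⁴·A²/(kg·m²)

Answer: s⁴·A²/(kg·m²)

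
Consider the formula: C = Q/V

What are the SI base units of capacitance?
Units of each symbol in C = Q/V:
  Q (charge, in coulombs): s·A
  V (voltage, in volts): kg·m²/(s³·A)  → in the denominator, contributes s³·A/(kg·m²)

Multiplying the contributions: [s·A] · [s³·A/(kg·m²)]
Adding exponents of each base unit: kg: -1, m: -2, s: 4, A: 2
SI base units of capacitance: s⁴·A²/(kg·m²)

Answer: s⁴·A²/(kg·m²)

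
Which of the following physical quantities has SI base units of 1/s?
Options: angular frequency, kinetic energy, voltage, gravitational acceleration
Checking the SI base units of each option:
  angular frequency (ω = 2πf): 1/s  ✓ matches
  kinetic energy (E = ½mv²): kg·m²/s²  ✗
  voltage (V = IR): kg·m²/(s³·A)  ✗
  gravitational acceleration (g = GM/r²): m/s²  ✗

Only angular frequency has units 1/s.

Answer: angular frequency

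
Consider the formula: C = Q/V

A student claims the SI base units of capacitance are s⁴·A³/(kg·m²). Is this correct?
Units of each symbol in C = Q/V:
  Q (charge, in coulombs): s·A
  V (voltage, in volts): kg·m²/(s³·A)  → in the denominator, contributes s³·A/(kg·m²)

Multiplying the contributions: [s·A] · [s³·A/(kg·m²)]
Adding exponents of each base unit: kg: -1, m: -2, s: 4, A: 2
SI base units of capacitance: s⁴·A²/(kg·m²)

The claimed units s⁴·A³/(kg·m²) (exponents kg: -1, m: -2, s: 4, A: 3) do not match the derived units s⁴·A²/(kg·m²) (exponents kg: -1, m: -2, s: 4, A: 2), so the claim is incorrect.

Answer: No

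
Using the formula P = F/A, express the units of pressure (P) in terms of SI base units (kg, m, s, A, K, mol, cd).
Units of each symbol in P = F/A:
  F (force): kg·m/s²
  A (area): m²  → in the denominator, contributes 1/m²

Multiplying the contributions: [kg·m/s²] · [1/m²]
Adding exponents of each base unit: kg: 1, m: -1, s: -2
SI base units of pressure: kg/(m·s²)

Answer: kg/(m·s²)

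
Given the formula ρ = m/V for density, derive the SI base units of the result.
Units of each symbol in ρ = m/V:
  m (mass): kg
  V (volume): m³  → in the denominator, contributes 1/m³

Multiplying the contributions: [kg] · [1/m³]
Adding exponents of each base unit: kg: 1, m: -3
SI base units of density: kg/m³

Answer: kg/m³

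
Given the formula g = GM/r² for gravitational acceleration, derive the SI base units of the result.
Units of each symbol in g = GM/r²:
  G (gravitational constant): m³/(kg·s²)
  M (mass): kg
  r (distance): m  → to the power 2 in the denominator, contributes 1/m²

Multiplying the contributions: [m³/(kg·s²)] · [kg] · [1/m²]
Adding exponents of each base unit: m: 1, s: -2
SI base units of gravitational acceleration: m/s²

Answer: m/s²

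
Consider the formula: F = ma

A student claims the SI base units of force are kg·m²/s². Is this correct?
Units of each symbol in F = ma:
  m (mass): kg
  a (acceleration): m/s²

Multiplying the contributions: [kg] · [m/s²]
Adding exponents of each base unit: kg: 1, m: 1, s: -2
SI base units of force: kg·m/s²

The claimed units kg·m²/s² (exponents kg: 1, m: 2, s: -2) do not match the derived units kg·m/s² (exponents kg: 1, m: 1, s: -2), so the claim is incorrect.

Answer: No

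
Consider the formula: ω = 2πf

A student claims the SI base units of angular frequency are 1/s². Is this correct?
Units of each symbol in ω = 2πf:
  f (frequency): 1/s
  The factor 2π is dimensionless.

Multiplying the contributions: [1/s]
Adding exponents of each base unit: s: -1
SI base units of angular frequency: 1/s

The claimed units 1/s² (exponents s: -2) do not match the derived units 1/s (exponents s: -1), so the claim is incorrect.

Answer: No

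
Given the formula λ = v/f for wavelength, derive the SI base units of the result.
Units of each symbol in λ = v/f:
  v (wave speed): m/s
  f (frequency): 1/s  → in the denominator, contributes s

Multiplying the contributions: [m/s] · [s]
Adding exponents of each base unit: m: 1
SI base units of wavelength: m

Answer: m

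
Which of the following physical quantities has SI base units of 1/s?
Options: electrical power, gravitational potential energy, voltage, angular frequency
Checking the SI base units of each option:
  electrical power (P = IV): kg·m²/s³  ✗
  gravitational potential energy (U = -GMm/r): kg·m²/s²  ✗
  voltage (V = IR): kg·m²/(s³·A)  ✗
  angular frequency (ω = 2πf): 1/s  ✓ matches

Only angular frequency has units 1/s.

Answer: angular frequency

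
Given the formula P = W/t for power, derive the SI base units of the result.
Units of each symbol in P = W/t:
  W (work): kg·m²/s²
  t (time): s  → in the denominator, contributes 1/s

Multiplying the contributions: [kg·m²/s²] · [1/s]
Adding exponents of each base unit: kg: 1, m: 2, s: -3
SI base units of power: kg·m²/s³

Answer: kg·m²/s³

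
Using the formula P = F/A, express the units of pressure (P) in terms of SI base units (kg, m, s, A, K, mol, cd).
Units of each symbol in P = F/A:
  F (force): kg·m/s²
  A (area): m²  → in the denominator, contributes 1/m²

Multiplying the contributions: [kg·m/s²] · [1/m²]
Adding exponents of each base unit: kg: 1, m: -1, s: -2
SI base units of pressure: kg/(m·s²)

Answer: kg/(m·s²)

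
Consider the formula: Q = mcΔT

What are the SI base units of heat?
Units of each symbol in Q = mcΔT:
  m (mass): kg
  c (specific heat capacity, in J/(kg·K)): m²/(s²·K)
  ΔT (temperature change): K

Multiplying the contributions: [kg] · [m²/(s²·K)] · [K]
Adding exponents of each base unit: kg: 1, m: 2, s: -2
SI base units of heat: kg·m²/s²

Answer: kg·m²/s²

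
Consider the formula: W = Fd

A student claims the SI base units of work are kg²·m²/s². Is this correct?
Units of each symbol in W = Fd:
  F (force): kg·m/s²
  d (displacement): m

Multiplying the contributions: [kg·m/s²] · [m]
Adding exponents of each base unit: kg: 1, m: 2, s: -2
SI base units of work: kg·m²/s²

The claimed units kg²·m²/s² (exponents kg: 2, m: 2, s: -2) do not match the derived units kg·m²/s² (exponents kg: 1, m: 2, s: -2), so the claim is incorrect.

Answer: No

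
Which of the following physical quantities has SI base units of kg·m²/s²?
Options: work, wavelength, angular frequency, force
Checking the SI base units of each option:
  work (W = Fd): kg·m²/s²  ✓ matches
  wavelength (λ = v/f): m  ✗
  angular frequency (ω = 2πf): 1/s  ✗
  force (F = ma): kg·m/s²  ✗

Only work has units kg·m²/s².

Answer: work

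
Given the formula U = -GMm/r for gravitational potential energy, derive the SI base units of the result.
Units of each symbol in U = -GMm/r:
  G (gravitational constant): m³/(kg·s²)
  M (mass): kg
  m (mass): kg
  r (distance): m  → in the denominator, contributes 1/m
  The minus sign does not affect the units.

Multiplying the contributions: [m³/(kg·s²)] · [kg] · [kg] · [1/m]
Adding exponents of each base unit: kg: 1, m: 2, s: -2
SI base units of gravitational potential energy: kg·m²/s²

Answer: kg·m²/s²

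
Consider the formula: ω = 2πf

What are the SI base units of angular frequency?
Units of each symbol in ω = 2πf:
  f (frequency): 1/s
  The factor 2π is dimensionless.

Multiplying the contributions: [1/s]
Adding exponents of each base unit: s: -1
SI base units of angular frequency: 1/s

Answer: 1/s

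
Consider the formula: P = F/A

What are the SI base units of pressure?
Units of each symbol in P = F/A:
  F (force): kg·m/s²
  A (area): m²  → in the denominator, contributes 1/m²

Multiplying the contributions: [kg·m/s²] · [1/m²]
Adding exponents of each base unit: kg: 1, m: -1, s: -2
SI base units of pressure: kg/(m·s²)

Answer: kg/(m·s²)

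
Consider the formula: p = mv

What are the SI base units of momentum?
Units of each symbol in p = mv:
  m (mass): kg
  v (velocity): m/s

Multiplying the contributions: [kg] · [m/s]
Adding exponents of each base unit: kg: 1, m: 1, s: -1
SI base units of momentum: kg·m/s

Answer: kg·m/s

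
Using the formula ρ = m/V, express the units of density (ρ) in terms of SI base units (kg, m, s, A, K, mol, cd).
Units of each symbol in ρ = m/V:
  m (mass): kg
  V (volume): m³  → in the denominator, contributes 1/m³

Multiplying the contributions: [kg] · [1/m³]
Adding exponents of each base unit: kg: 1, m: -3
SI base units of density: kg/m³

Answer: kg/m³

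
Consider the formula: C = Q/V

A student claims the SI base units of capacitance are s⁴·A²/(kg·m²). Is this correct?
Units of each symbol in C = Q/V:
  Q (charge, in coulombs): s·A
  V (voltage, in volts): kg·m²/(s³·A)  → in the denominator, contributes s³·A/(kg·m²)

Multiplying the contributions: [s·A] · [s³·A/(kg·m²)]
Adding exponents of each base unit: kg: -1, m: -2, s: 4, A: 2
SI base units of capacitance: s⁴·A²/(kg·m²)

The claimed units s⁴·A²/(kg·m²) match the derived units, so the claim is correct.

Answer: Yes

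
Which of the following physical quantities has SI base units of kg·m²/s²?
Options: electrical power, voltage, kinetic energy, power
Checking the SI base units of each option:
  electrical power (P = IV): kg·m²/s³  ✗
  voltage (V = IR): kg·m²/(s³·A)  ✗
  kinetic energy (E = ½mv²): kg·m²/s²  ✓ matches
  power (P = W/t): kg·m²/s³  ✗

Only kinetic energy has units kg·m²/s².

Answer: kinetic energy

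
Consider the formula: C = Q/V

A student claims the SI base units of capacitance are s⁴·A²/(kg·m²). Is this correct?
Units of each symbol in C = Q/V:
  Q (charge, in coulombs): s·A
  V (voltage, in volts): kg·m²/(s³·A)  → in the denominator, contributes s³·A/(kg·m²)

Multiplying the contributions: [s·A] · [s³·A/(kg·m²)]
Adding exponents of each base unit: kg: -1, m: -2, s: 4, A: 2
SI base units of capacitance: s⁴·A²/(kg·m²)

The claimed units s⁴·A²/(kg·m²) match the derived units, so the claim is correct.

Answer: Yes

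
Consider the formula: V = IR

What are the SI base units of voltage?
Units of each symbol in V = IR:
  I (current): A
  R (resistance, in ohms): kg·m²/(s³·A²)

Multiplying the contributions: [A] · [kg·m²/(s³·A²)]
Adding exponents of each base unit: kg: 1, m: 2, s: -3, A: -1
SI base units of voltage: kg·m²/(s³·A)

Answer: kg·m²/(s³·A)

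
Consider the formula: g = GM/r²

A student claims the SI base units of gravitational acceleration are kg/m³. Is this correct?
Units of each symbol in g = GM/r²:
  G (gravitational constant): m³/(kg·s²)
  M (mass): kg
  r (distance): m  → to the power 2 in the denominator, contributes 1/m²

Multiplying the contributions: [m³/(kg·s²)] · [kg] · [1/m²]
Adding exponents of each base unit: m: 1, s: -2
SI base units of gravitational acceleration: m/s²

The claimed units kg/m³ (exponents kg: 1, m: -3) do not match the derived units m/s² (exponents m: 1, s: -2), so the claim is incorrect.

Answer: No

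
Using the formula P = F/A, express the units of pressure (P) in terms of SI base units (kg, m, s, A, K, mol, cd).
Units of each symbol in P = F/A:
  F (force): kg·m/s²
  A (area): m²  → in the denominator, contributes 1/m²

Multiplying the contributions: [kg·m/s²] · [1/m²]
Adding exponents of each base unit: kg: 1, m: -1, s: -2
SI base units of pressure: kg/(m·s²)

Answer: kg/(m·s²)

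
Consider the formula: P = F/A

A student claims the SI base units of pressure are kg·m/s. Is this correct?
Units of each symbol in P = F/A:
  F (force): kg·m/s²
  A (area): m²  → in the denominator, contributes 1/m²

Multiplying the contributions: [kg·m/s²] · [1/m²]
Adding exponents of each base unit: kg: 1, m: -1, s: -2
SI base units of pressure: kg/(m·s²)

The claimed units kg·m/s (exponents kg: 1, m: 1, s: -1) do not match the derived units kg/(m·s²) (exponents kg: 1, m: -1, s: -2), so the claim is incorrect.

Answer: No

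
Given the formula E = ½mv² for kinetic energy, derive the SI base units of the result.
Units of each symbol in E = ½mv²:
  m (mass): kg
  v (speed): m/s  → to the power 2, contributes m²/s²
  The factor ½ is dimensionless.

Multiplying the contributions: [kg] · [m²/s²]
Adding exponents of each base unit: kg: 1, m: 2, s: -2
SI base units of kinetic energy: kg·m²/s²

Answer: kg·m²/s²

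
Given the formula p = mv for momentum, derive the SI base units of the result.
Units of each symbol in p = mv:
  m (mass): kg
  v (velocity): m/s

Multiplying the contributions: [kg] · [m/s]
Adding exponents of each base unit: kg: 1, m: 1, s: -1
SI base units of momentum: kg·m/s

Answer: kg·m/s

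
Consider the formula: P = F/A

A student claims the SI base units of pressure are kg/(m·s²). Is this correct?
Units of each symbol in P = F/A:
  F (force): kg·m/s²
  A (area): m²  → in the denominator, contributes 1/m²

Multiplying the contributions: [kg·m/s²] · [1/m²]
Adding exponents of each base unit: kg: 1, m: -1, s: -2
SI base units of pressure: kg/(m·s²)

The claimed units kg/(m·s²) match the derived units, so the claim is correct.

Answer: Yes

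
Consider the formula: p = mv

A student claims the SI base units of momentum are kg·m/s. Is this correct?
Units of each symbol in p = mv:
  m (mass): kg
  v (velocity): m/s

Multiplying the contributions: [kg] · [m/s]
Adding exponents of each base unit: kg: 1, m: 1, s: -1
SI base units of momentum: kg·m/s

The claimed units kg·m/s match the derived units, so the claim is correct.

Answer: Yes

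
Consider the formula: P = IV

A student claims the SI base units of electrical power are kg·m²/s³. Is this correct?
Units of each symbol in P = IV:
  I (current): A
  V (voltage, in volts): kg·m²/(s³·A)

Multiplying the contributions: [A] · [kg·m²/(s³·A)]
Adding exponents of each base unit: kg: 1, m: 2, s: -3
SI base units of electrical power: kg·m²/s³

The claimed units kg·m²/s³ match the derived units, so the claim is correct.

Answer: Yes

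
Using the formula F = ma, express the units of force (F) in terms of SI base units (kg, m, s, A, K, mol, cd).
Units of each symbol in F = ma:
  m (mass): kg
  a (acceleration): m/s²

Multiplying the contributions: [kg] · [m/s²]
Adding exponents of each base unit: kg: 1, m: 1, s: -2
SI base units of force: kg·m/s²

Answer: kg·m/s²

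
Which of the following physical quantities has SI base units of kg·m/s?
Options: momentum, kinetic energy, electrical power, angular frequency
Checking the SI base units of each option:
  momentum (p = mv): kg·m/s  ✓ matches
  kinetic energy (E = ½mv²): kg·m²/s²  ✗
  electrical power (P = IV): kg·m²/s³  ✗
  angular frequency (ω = 2πf): 1/s  ✗

Only momentum has units kg·m/s.

Answer: momentum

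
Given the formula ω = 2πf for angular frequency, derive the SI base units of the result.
Units of each symbol in ω = 2πf:
  f (frequency): 1/s
  The factor 2π is dimensionless.

Multiplying the contributions: [1/s]
Adding exponents of each base unit: s: -1
SI base units of angular frequency: 1/s

Answer: 1/s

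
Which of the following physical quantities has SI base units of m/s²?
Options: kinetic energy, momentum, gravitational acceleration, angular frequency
Checking the SI base units of each option:
  kinetic energy (E = ½mv²): kg·m²/s²  ✗
  momentum (p = mv): kg·m/s  ✗
  gravitational acceleration (g = GM/r²): m/s²  ✓ matches
  angular frequency (ω = 2πf): 1/s  ✗

Only gravitational acceleration has units m/s².

Answer: gravitational acceleration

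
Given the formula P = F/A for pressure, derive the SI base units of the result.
Units of each symbol in P = F/A:
  F (force): kg·m/s²
  A (area): m²  → in the denominator, contributes 1/m²

Multiplying the contributions: [kg·m/s²] · [1/m²]
Adding exponents of each base unit: kg: 1, m: -1, s: -2
SI base units of pressure: kg/(m·s²)

Answer: kg/(m·s²)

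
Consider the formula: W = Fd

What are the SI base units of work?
Units of each symbol in W = Fd:
  F (force): kg·m/s²
  d (displacement): m

Multiplying the contributions: [kg·m/s²] · [m]
Adding exponents of each base unit: kg: 1, m: 2, s: -2
SI base units of work: kg·m²/s²

Answer: kg·m²/s²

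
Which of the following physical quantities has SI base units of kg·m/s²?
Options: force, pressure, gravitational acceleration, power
Checking the SI base units of each option:
  force (F = ma): kg·m/s²  ✓ matches
  pressure (P = F/A): kg/(m·s²)  ✗
  gravitational acceleration (g = GM/r²): m/s²  ✗
  power (P = W/t): kg·m²/s³  ✗

Only force has units kg·m/s².

Answer: force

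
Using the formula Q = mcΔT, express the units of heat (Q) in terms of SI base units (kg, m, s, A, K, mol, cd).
Units of each symbol in Q = mcΔT:
  m (mass): kg
  c (specific heat capacity, in J/(kg·K)): m²/(s²·K)
  ΔT (temperature change): K

Multiplying the contributions: [kg] · [m²/(s²·K)] · [K]
Adding exponents of each base unit: kg: 1, m: 2, s: -2
SI base units of heat: kg·m²/s²

Answer: kg·m²/s²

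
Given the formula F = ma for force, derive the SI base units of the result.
Units of each symbol in F = ma:
  m (mass): kg
  a (acceleration): m/s²

Multiplying the contributions: [kg] · [m/s²]
Adding exponents of each base unit: kg: 1, m: 1, s: -2
SI base units of force: kg·m/s²

Answer: kg·m/s²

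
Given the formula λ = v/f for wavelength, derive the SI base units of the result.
Units of each symbol in λ = v/f:
  v (wave speed): m/s
  f (frequency): 1/s  → in the denominator, contributes s

Multiplying the contributions: [m/s] · [s]
Adding exponents of each base unit: m: 1
SI base units of wavelength: m

Answer: m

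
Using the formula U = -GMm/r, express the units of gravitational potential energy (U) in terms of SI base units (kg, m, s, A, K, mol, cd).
Units of each symbol in U = -GMm/r:
  G (gravitational constant): m³/(kg·s²)
  M (mass): kg
  m (mass): kg
  r (distance): m  → in the denominator, contributes 1/m
  The minus sign does not affect the units.

Multiplying the contributions: [m³/(kg·s²)] · [kg] · [kg] · [1/m]
Adding exponents of each base unit: kg: 1, m: 2, s: -2
SI base units of gravitational potential energy: kg·m²/s²

Answer: kg·m²/s²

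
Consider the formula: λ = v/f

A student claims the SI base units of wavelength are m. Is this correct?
Units of each symbol in λ = v/f:
  v (wave speed): m/s
  f (frequency): 1/s  → in the denominator, contributes s

Multiplying the contributions: [m/s] · [s]
Adding exponents of each base unit: m: 1
SI base units of wavelength: m

The claimed units m match the derived units, so the claim is correct.

Answer: Yes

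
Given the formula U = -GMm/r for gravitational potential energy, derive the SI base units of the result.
Units of each symbol in U = -GMm/r:
  G (gravitational constant): m³/(kg·s²)
  M (mass): kg
  m (mass): kg
  r (distance): m  → in the denominator, contributes 1/m
  The minus sign does not affect the units.

Multiplying the contributions: [m³/(kg·s²)] · [kg] · [kg] · [1/m]
Adding exponents of each base unit: kg: 1, m: 2, s: -2
SI base units of gravitational potential energy: kg·m²/s²

Answer: kg·m²/s²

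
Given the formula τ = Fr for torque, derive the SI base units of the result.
Units of each symbol in τ = Fr:
  F (force): kg·m/s²
  r (lever arm): m

Multiplying the contributions: [kg·m/s²] · [m]
Adding exponents of each base unit: kg: 1, m: 2, s: -2
SI base units of torque: kg·m²/s²

Answer: kg·m²/s²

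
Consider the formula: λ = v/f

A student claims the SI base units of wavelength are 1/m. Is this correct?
Units of each symbol in λ = v/f:
  v (wave speed): m/s
  f (frequency): 1/s  → in the denominator, contributes s

Multiplying the contributions: [m/s] · [s]
Adding exponents of each base unit: m: 1
SI base units of wavelength: m

The claimed units 1/m (exponents m: -1) do not match the derived units m (exponents m: 1), so the claim is incorrect.

Answer: No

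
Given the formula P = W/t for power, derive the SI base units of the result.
Units of each symbol in P = W/t:
  W (work): kg·m²/s²
  t (time): s  → in the denominator, contributes 1/s

Multiplying the contributions: [kg·m²/s²] · [1/s]
Adding exponents of each base unit: kg: 1, m: 2, s: -3
SI base units of power: kg·m²/s³

Answer: kg·m²/s³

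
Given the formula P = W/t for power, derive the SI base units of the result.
Units of each symbol in P = W/t:
  W (work): kg·m²/s²
  t (time): s  → in the denominator, contributes 1/s

Multiplying the contributions: [kg·m²/s²] · [1/s]
Adding exponents of each base unit: kg: 1, m: 2, s: -3
SI base units of power: kg·m²/s³

Answer: kg·m²/s³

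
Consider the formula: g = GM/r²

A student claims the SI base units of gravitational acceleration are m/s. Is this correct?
Units of each symbol in g = GM/r²:
  G (gravitational constant): m³/(kg·s²)
  M (mass): kg
  r (distance): m  → to the power 2 in the denominator, contributes 1/m²

Multiplying the contributions: [m³/(kg·s²)] · [kg] · [1/m²]
Adding exponents of each base unit: m: 1, s: -2
SI base units of gravitational acceleration: m/s²

The claimed units m/s (exponents m: 1, s: -1) do not match the derived units m/s² (exponents m: 1, s: -2), so the claim is incorrect.

Answer: No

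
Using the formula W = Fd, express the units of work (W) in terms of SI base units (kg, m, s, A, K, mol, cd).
Units of each symbol in W = Fd:
  F (force): kg·m/s²
  d (displacement): m

Multiplying the contributions: [kg·m/s²] · [m]
Adding exponents of each base unit: kg: 1, m: 2, s: -2
SI base units of work: kg·m²/s²

Answer: kg·m²/s²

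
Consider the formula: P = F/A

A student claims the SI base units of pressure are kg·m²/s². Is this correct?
Units of each symbol in P = F/A:
  F (force): kg·m/s²
  A (area): m²  → in the denominator, contributes 1/m²

Multiplying the contributions: [kg·m/s²] · [1/m²]
Adding exponents of each base unit: kg: 1, m: -1, s: -2
SI base units of pressure: kg/(m·s²)

The claimed units kg·m²/s² (exponents kg: 1, m: 2, s: -2) do not match the derived units kg/(m·s²) (exponents kg: 1, m: -1, s: -2), so the claim is incorrect.

Answer: No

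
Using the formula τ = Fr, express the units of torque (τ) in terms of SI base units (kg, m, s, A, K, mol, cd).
Units of each symbol in τ = Fr:
  F (force): kg·m/s²
  r (lever arm): m

Multiplying the contributions: [kg·m/s²] · [m]
Adding exponents of each base unit: kg: 1, m: 2, s: -2
SI base units of torque: kg·m²/s²

Answer: kg·m²/s²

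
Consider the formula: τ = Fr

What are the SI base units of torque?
Units of each symbol in τ = Fr:
  F (force): kg·m/s²
  r (lever arm): m

Multiplying the contributions: [kg·m/s²] · [m]
Adding exponents of each base unit: kg: 1, m: 2, s: -2
SI base units of torque: kg·m²/s²

Answer: kg·m²/s²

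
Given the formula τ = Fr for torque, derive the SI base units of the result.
Units of each symbol in τ = Fr:
  F (force): kg·m/s²
  r (lever arm): m

Multiplying the contributions: [kg·m/s²] · [m]
Adding exponents of each base unit: kg: 1, m: 2, s: -2
SI base units of torque: kg·m²/s²

Answer: kg·m²/s²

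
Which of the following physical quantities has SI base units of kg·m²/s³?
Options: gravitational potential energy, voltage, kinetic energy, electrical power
Checking the SI base units of each option:
  gravitational potential energy (U = -GMm/r): kg·m²/s²  ✗
  voltage (V = IR): kg·m²/(s³·A)  ✗
  kinetic energy (E = ½mv²): kg·m²/s²  ✗
  electrical power (P = IV): kg·m²/s³  ✓ matches

Only electrical power has units kg·m²/s³.

Answer: electrical power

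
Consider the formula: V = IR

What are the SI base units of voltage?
Units of each symbol in V = IR:
  I (current): A
  R (resistance, in ohms): kg·m²/(s³·A²)

Multiplying the contributions: [A] · [kg·m²/(s³·A²)]
Adding exponents of each base unit: kg: 1, m: 2, s: -3, A: -1
SI base units of voltage: kg·m²/(s³·A)

Answer: kg·m²/(s³·A)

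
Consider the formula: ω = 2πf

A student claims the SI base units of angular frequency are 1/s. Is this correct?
Units of each symbol in ω = 2πf:
  f (frequency): 1/s
  The factor 2π is dimensionless.

Multiplying the contributions: [1/s]
Adding exponents of each base unit: s: -1
SI base units of angular frequency: 1/s

The claimed units 1/s match the derived units, so the claim is correct.

Answer: Yes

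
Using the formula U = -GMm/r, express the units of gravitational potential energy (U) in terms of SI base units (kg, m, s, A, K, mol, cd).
Units of each symbol in U = -GMm/r:
  G (gravitational constant): m³/(kg·s²)
  M (mass): kg
  m (mass): kg
  r (distance): m  → in the denominator, contributes 1/m
  The minus sign does not affect the units.

Multiplying the contributions: [m³/(kg·s²)] · [kg] · [kg] · [1/m]
Adding exponents of each base unit: kg: 1, m: 2, s: -2
SI base units of gravitational potential energy: kg·m²/s²

Answer: kg·m²/s²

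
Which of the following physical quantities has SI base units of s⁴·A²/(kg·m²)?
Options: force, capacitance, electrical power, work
Checking the SI base units of each option:
  force (F = ma): kg·m/s²  ✗
  capacitance (C = Q/V): s⁴·A²/(kg·m²)  ✓ matches
  electrical power (P = IV): kg·m²/s³  ✗
  work (W = Fd): kg·m²/s²  ✗

Only capacitance has units s⁴·A²/(kg·m²).

Answer: capacitance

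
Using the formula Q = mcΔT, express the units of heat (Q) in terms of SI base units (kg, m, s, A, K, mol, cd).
Units of each symbol in Q = mcΔT:
  m (mass): kg
  c (specific heat capacity, in J/(kg·K)): m²/(s²·K)
  ΔT (temperature change): K

Multiplying the contributions: [kg] · [m²/(s²·K)] · [K]
Adding exponents of each base unit: kg: 1, m: 2, s: -2
SI base units of heat: kg·m²/s²

Answer: kg·m²/s²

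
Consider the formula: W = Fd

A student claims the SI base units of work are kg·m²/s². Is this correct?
Units of each symbol in W = Fd:
  F (force): kg·m/s²
  d (displacement): m

Multiplying the contributions: [kg·m/s²] · [m]
Adding exponents of each base unit: kg: 1, m: 2, s: -2
SI base units of work: kg·m²/s²

The claimed units kg·m²/s² match the derived units, so the claim is correct.

Answer: Yes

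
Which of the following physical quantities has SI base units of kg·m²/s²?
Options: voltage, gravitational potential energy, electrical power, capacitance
Checking the SI base units of each option:
  voltage (V = IR): kg·m²/(s³·A)  ✗
  gravitational potential energy (U = -GMm/r): kg·m²/s²  ✓ matches
  electrical power (P = IV): kg·m²/s³  ✗
  capacitance (C = Q/V): s⁴·A²/(kg·m²)  ✗

Only gravitational potential energy has units kg·m²/s².

Answer: gravitational potential energy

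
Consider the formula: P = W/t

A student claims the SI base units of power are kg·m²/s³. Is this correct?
Units of each symbol in P = W/t:
  W (work): kg·m²/s²
  t (time): s  → in the denominator, contributes 1/s

Multiplying the contributions: [kg·m²/s²] · [1/s]
Adding exponents of each base unit: kg: 1, m: 2, s: -3
SI base units of power: kg·m²/s³

The claimed units kg·m²/s³ match the derived units, so the claim is correct.

Answer: Yes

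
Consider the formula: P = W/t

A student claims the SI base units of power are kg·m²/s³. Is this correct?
Units of each symbol in P = W/t:
  W (work): kg·m²/s²
  t (time): s  → in the denominator, contributes 1/s

Multiplying the contributions: [kg·m²/s²] · [1/s]
Adding exponents of each base unit: kg: 1, m: 2, s: -3
SI base units of power: kg·m²/s³

The claimed units kg·m²/s³ match the derived units, so the claim is correct.

Answer: Yes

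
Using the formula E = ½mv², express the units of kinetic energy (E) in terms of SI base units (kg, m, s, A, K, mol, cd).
Units of each symbol in E = ½mv²:
  m (mass): kg
  v (speed): m/s  → to the power 2, contributes m²/s²
  The factor ½ is dimensionless.

Multiplying the contributions: [kg] · [m²/s²]
Adding exponents of each base unit: kg: 1, m: 2, s: -2
SI base units of kinetic energy: kg·m²/s²

Answer: kg·m²/s²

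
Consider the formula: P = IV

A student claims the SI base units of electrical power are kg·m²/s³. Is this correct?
Units of each symbol in P = IV:
  I (current): A
  V (voltage, in volts): kg·m²/(s³·A)

Multiplying the contributions: [A] · [kg·m²/(s³·A)]
Adding exponents of each base unit: kg: 1, m: 2, s: -3
SI base units of electrical power: kg·m²/s³

The claimed units kg·m²/s³ match the derived units, so the claim is correct.

Answer: Yes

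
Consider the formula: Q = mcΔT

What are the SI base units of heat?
Units of each symbol in Q = mcΔT:
  m (mass): kg
  c (specific heat capacity, in J/(kg·K)): m²/(s²·K)
  ΔT (temperature change): K

Multiplying the contributions: [kg] · [m²/(s²·K)] · [K]
Adding exponents of each base unit: kg: 1, m: 2, s: -2
SI base units of heat: kg·m²/s²

Answer: kg·m²/s²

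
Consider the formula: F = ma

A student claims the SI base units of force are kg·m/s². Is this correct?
Units of each symbol in F = ma:
  m (mass): kg
  a (acceleration): m/s²

Multiplying the contributions: [kg] · [m/s²]
Adding exponents of each base unit: kg: 1, m: 1, s: -2
SI base units of force: kg·m/s²

The claimed units kg·m/s² match the derived units, so the claim is correct.

Answer: Yes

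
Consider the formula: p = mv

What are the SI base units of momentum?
Units of each symbol in p = mv:
  m (mass): kg
  v (velocity): m/s

Multiplying the contributions: [kg] · [m/s]
Adding exponents of each base unit: kg: 1, m: 1, s: -1
SI base units of momentum: kg·m/s

Answer: kg·m/s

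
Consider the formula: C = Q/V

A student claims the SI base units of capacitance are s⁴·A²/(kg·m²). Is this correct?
Units of each symbol in C = Q/V:
  Q (charge, in coulombs): s·A
  V (voltage, in volts): kg·m²/(s³·A)  → in the denominator, contributes s³·A/(kg·m²)

Multiplying the contributions: [s·A] · [s³·A/(kg·m²)]
Adding exponents of each base unit: kg: -1, m: -2, s: 4, A: 2
SI base units of capacitance: s⁴·A²/(kg·m²)

The claimed units s⁴·A²/(kg·m²) match the derived units, so the claim is correct.

Answer: Yes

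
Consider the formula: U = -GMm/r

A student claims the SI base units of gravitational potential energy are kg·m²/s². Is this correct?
Units of each symbol in U = -GMm/r:
  G (gravitational constant): m³/(kg·s²)
  M (mass): kg
  m (mass): kg
  r (distance): m  → in the denominator, contributes 1/m
  The minus sign does not affect the units.

Multiplying the contributions: [m³/(kg·s²)] · [kg] · [kg] · [1/m]
Adding exponents of each base unit: kg: 1, m: 2, s: -2
SI base units of gravitational potential energy: kg·m²/s²

The claimed units kg·m²/s² match the derived units, so the claim is correct.

Answer: Yes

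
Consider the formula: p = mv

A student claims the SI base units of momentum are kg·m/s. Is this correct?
Units of each symbol in p = mv:
  m (mass): kg
  v (velocity): m/s

Multiplying the contributions: [kg] · [m/s]
Adding exponents of each base unit: kg: 1, m: 1, s: -1
SI base units of momentum: kg·m/s

The claimed units kg·m/s match the derived units, so the claim is correct.

Answer: Yes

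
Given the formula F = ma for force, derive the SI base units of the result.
Units of each symbol in F = ma:
  m (mass): kg
  a (acceleration): m/s²

Multiplying the contributions: [kg] · [m/s²]
Adding exponents of each base unit: kg: 1, m: 1, s: -2
SI base units of force: kg·m/s²

Answer: kg·m/s²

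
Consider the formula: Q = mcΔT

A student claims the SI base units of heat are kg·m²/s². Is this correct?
Units of each symbol in Q = mcΔT:
  m (mass): kg
  c (specific heat capacity, in J/(kg·K)): m²/(s²·K)
  ΔT (temperature change): K

Multiplying the contributions: [kg] · [m²/(s²·K)] · [K]
Adding exponents of each base unit: kg: 1, m: 2, s: -2
SI base units of heat: kg·m²/s²

The claimed units kg·m²/s² match the derived units, so the claim is correct.

Answer: Yes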